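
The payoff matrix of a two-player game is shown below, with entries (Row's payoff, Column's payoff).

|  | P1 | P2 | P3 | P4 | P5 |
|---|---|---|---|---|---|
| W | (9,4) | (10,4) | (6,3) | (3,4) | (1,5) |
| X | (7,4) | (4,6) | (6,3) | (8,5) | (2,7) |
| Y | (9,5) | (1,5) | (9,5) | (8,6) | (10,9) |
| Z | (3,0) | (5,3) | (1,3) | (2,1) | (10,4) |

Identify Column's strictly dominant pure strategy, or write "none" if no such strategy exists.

P5 vs P1: W: 5>4, X: 7>4, Y: 9>5, Z: 4>0.
P5 vs P2: W: 5>4, X: 7>6, Y: 9>5, Z: 4>3.
P5 vs P3: W: 5>3, X: 7>3, Y: 9>5, Z: 4>3.
P5 vs P4: W: 5>4, X: 7>5, Y: 9>6, Z: 4>1.
P5 strictly beats every other strategy against every opponent action, so it is strictly dominant.

P5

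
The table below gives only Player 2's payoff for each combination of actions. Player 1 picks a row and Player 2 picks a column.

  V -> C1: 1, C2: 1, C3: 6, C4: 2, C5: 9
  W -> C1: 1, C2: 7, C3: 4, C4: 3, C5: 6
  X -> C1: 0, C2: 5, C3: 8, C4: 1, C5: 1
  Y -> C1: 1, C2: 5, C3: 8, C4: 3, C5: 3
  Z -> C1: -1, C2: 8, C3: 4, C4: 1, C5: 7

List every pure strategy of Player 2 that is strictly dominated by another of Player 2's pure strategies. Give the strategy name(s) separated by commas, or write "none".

C1, C4

C1: dominated, since C3 does at least as well everywhere (V: 6>1, W: 4>1, X: 8>0, Y: 8>1, Z: 4>-1).
C2: no other strategy beats it everywhere (C1 at V (1=1); C3 at W (7>4); C4 at W (7>3); C5 at W (7>6)).
C3 is not dominated — it holds its own against C1 at V (6>1); C2 at V (6>1); C4 at V (6>2); C5 at X (8>1).
C3 strictly dominates C4 — V: 6>2, W: 4>3, X: 8>1, Y: 8>3, Z: 4>1.
C5 is not dominated — it holds its own against C1 at V (9>1); C2 at V (9>1); C3 at V (9>6); C4 at V (9>2).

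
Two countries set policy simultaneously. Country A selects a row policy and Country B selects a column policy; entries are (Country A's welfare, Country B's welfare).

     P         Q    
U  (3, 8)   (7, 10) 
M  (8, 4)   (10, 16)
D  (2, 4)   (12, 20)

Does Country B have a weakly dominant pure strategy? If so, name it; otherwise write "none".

Q vs P: U: 10>8, M: 16>4, D: 20>4.
Q is at least as good as every other strategy against every opponent action, so it is weakly dominant.

Q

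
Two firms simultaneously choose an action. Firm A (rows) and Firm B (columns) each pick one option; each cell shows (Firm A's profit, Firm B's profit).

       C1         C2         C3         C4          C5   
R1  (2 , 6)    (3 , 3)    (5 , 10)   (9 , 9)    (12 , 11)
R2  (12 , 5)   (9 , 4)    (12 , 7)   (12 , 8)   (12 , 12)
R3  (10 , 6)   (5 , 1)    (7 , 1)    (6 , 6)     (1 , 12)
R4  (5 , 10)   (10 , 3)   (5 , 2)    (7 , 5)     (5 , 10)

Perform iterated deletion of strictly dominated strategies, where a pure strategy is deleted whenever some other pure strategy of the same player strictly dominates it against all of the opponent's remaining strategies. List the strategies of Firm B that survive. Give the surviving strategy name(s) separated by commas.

For Firm A, R2 strictly dominates R3 on the remaining columns (C1: 12>10, C2: 9>5, C3: 12>7, C4: 12>6, C5: 12>1); eliminate R3.
Firm B's strategy C2 is strictly dominated by C1 (R1: 6>3, R2: 5>4, R4: 10>3) and is removed.
Row R4 is eliminated: R2 beats it against every remaining column (C1: 12>5, C3: 12>5, C4: 12>7, C5: 12>5).
Column C1 is eliminated: C3 beats it against every remaining row (R1: 10>6, R2: 7>5).
For Firm B, C5 strictly dominates C3 on the remaining rows (R1: 11>10, R2: 12>7); eliminate C3.
Firm B's strategy C4 is strictly dominated by C5 (R1: 11>9, R2: 12>8) and is removed.
Among the remaining strategies, none is strictly dominated by another pure strategy of the same player, so the elimination stops.
Surviving strategies — Firm A: {R1, R2}; Firm B: {C5}.

C5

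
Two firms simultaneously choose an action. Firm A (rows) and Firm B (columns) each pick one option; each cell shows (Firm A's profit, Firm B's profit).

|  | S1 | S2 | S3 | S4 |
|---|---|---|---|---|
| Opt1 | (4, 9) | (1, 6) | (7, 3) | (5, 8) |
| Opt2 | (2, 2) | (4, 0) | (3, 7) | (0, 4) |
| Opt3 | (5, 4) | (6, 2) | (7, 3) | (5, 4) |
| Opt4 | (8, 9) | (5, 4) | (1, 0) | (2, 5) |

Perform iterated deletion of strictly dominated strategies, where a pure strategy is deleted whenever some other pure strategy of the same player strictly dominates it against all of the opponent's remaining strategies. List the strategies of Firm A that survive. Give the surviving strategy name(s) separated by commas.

For Firm A, Opt3 strictly dominates Opt2 on the remaining columns (S1: 5>2, S2: 6>4, S3: 7>3, S4: 5>0); eliminate Opt2.
Firm B's strategy S2 is strictly dominated by S1 (Opt1: 9>6, Opt3: 4>2, Opt4: 9>4) and is removed.
Firm B's strategy S3 is strictly dominated by S1 (Opt1: 9>3, Opt3: 4>3, Opt4: 9>0) and is removed.
Among the remaining strategies, none is strictly dominated by another pure strategy of the same player, so the elimination stops.
Surviving strategies — Firm A: {Opt1, Opt3, Opt4}; Firm B: {S1, S4}.

Opt1, Opt3, Opt4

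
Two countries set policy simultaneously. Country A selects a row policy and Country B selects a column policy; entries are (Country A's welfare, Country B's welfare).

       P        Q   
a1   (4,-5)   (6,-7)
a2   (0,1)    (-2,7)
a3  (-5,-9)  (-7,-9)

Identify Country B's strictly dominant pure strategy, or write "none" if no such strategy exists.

P fails to dominate Q at a2 (1<7).
Q fails to dominate P at a1 (-7<-5).
No single strategy dominates all the others.

none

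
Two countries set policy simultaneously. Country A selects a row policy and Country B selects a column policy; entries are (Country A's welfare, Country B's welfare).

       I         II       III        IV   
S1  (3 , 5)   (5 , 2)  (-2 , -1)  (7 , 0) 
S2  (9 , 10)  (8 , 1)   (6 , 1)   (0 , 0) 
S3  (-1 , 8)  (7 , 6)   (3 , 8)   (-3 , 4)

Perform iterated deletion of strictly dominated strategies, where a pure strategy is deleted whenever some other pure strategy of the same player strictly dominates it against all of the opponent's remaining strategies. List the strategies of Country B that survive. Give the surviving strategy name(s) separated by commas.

Country A's strategy S3 is strictly dominated by S2 (I: 9>-1, II: 8>7, III: 6>3, IV: 0>-3) and is removed.
For Country B, I strictly dominates II on the remaining rows (S1: 5>2, S2: 10>1); eliminate II.
Column III is eliminated: I beats it against every remaining row (S1: 5>-1, S2: 10>1).
For Country B, I strictly dominates IV on the remaining rows (S1: 5>0, S2: 10>0); eliminate IV.
Country A's strategy S1 is strictly dominated by S2 (I: 9>3) and is removed.
Among the remaining strategies, none is strictly dominated by another pure strategy of the same player, so the elimination stops.
Surviving strategies — Country A: {S2}; Country B: {I}.

I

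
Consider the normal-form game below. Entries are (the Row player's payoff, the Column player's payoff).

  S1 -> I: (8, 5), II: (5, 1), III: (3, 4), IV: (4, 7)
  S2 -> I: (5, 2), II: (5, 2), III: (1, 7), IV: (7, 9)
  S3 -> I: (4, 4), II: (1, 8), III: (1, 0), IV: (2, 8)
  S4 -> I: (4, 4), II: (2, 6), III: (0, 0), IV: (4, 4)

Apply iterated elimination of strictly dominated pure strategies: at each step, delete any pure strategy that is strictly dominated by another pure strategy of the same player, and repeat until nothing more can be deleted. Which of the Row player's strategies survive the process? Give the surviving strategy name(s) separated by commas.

S2

Row S3 is eliminated: S1 beats it against every remaining column (I: 8>4, II: 5>1, III: 3>1, IV: 4>2).
The Row player's strategy S4 is strictly dominated by S2 (I: 5>4, II: 5>2, III: 1>0, IV: 7>4) and is removed.
The Column player's strategy I is strictly dominated by IV (S1: 7>5, S2: 9>2) and is removed.
For the Column player, III strictly dominates II on the remaining rows (S1: 4>1, S2: 7>2); eliminate II.
The Column player's strategy III is strictly dominated by IV (S1: 7>4, S2: 9>7) and is removed.
The Row player's strategy S1 is strictly dominated by S2 (IV: 7>4) and is removed.
Among the remaining strategies, none is strictly dominated by another pure strategy of the same player, so the elimination stops.
Surviving strategies — the Row player: {S2}; the Column player: {IV}.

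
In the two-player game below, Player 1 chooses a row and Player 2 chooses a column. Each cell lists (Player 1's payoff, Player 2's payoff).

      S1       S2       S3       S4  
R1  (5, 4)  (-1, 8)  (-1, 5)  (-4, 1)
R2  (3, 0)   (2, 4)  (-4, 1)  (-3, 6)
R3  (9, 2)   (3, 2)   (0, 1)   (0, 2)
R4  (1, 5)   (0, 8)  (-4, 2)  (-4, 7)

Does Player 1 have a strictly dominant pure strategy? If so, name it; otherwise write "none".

R3 vs R1: S1: 9>5, S2: 3>-1, S3: 0>-1, S4: 0>-4.
R3 vs R2: S1: 9>3, S2: 3>2, S3: 0>-4, S4: 0>-3.
R3 vs R4: S1: 9>1, S2: 3>0, S3: 0>-4, S4: 0>-4.
R3 strictly beats every other strategy against every opponent action, so it is strictly dominant.

R3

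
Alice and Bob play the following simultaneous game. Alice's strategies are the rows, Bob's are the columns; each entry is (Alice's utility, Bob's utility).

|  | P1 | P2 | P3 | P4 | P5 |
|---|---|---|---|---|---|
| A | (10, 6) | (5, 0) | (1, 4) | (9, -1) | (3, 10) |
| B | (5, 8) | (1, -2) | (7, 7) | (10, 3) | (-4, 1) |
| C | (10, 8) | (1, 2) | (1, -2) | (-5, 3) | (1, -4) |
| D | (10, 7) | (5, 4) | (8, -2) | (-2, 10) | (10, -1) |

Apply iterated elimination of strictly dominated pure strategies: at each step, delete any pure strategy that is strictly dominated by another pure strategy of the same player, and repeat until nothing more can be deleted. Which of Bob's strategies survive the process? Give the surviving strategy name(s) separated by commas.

Bob's strategy P2 is strictly dominated by P1 (A: 6>0, B: 8>-2, C: 8>2, D: 7>4) and is removed.
Column P3 is eliminated: P1 beats it against every remaining row (A: 6>4, B: 8>7, C: 8>-2, D: 7>-2).
Among the remaining strategies, none is strictly dominated by another pure strategy of the same player, so the elimination stops.
Surviving strategies — Alice: {A, B, C, D}; Bob: {P1, P4, P5}.

P1, P4, P5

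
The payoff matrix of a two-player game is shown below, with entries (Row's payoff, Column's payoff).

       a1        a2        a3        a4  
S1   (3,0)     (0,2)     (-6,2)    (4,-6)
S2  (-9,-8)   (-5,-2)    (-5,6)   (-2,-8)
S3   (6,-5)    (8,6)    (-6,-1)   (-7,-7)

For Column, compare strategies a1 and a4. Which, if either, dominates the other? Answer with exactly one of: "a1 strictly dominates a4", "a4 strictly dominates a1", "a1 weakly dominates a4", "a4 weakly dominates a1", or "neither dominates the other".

a1's payoffs vs a4's, by Row's action — S1: 0>-6, S2: -8=-8, S3: -5>-7.
a1 is at least as good everywhere and strictly better somewhere (tied only at S2), so a1 weakly but not strictly dominates a4.

a1 weakly dominates a4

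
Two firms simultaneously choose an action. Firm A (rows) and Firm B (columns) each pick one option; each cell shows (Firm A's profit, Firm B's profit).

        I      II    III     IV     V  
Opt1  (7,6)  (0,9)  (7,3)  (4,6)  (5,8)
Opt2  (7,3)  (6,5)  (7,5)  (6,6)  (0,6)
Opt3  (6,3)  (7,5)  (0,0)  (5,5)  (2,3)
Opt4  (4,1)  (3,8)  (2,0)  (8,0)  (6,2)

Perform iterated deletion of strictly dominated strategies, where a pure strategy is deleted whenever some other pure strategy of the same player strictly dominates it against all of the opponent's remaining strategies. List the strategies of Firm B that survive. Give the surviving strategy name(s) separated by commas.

Firm B's strategy I is strictly dominated by II (Opt1: 9>6, Opt2: 5>3, Opt3: 5>3, Opt4: 8>1) and is removed.
Firm B's strategy III is strictly dominated by V (Opt1: 8>3, Opt2: 6>5, Opt3: 3>0, Opt4: 2>0) and is removed.
Firm A's strategy Opt1 is strictly dominated by Opt4 (II: 3>0, IV: 8>4, V: 6>5) and is removed.
Among the remaining strategies, none is strictly dominated by another pure strategy of the same player, so the elimination stops.
Surviving strategies — Firm A: {Opt2, Opt3, Opt4}; Firm B: {II, IV, V}.

II, IV, V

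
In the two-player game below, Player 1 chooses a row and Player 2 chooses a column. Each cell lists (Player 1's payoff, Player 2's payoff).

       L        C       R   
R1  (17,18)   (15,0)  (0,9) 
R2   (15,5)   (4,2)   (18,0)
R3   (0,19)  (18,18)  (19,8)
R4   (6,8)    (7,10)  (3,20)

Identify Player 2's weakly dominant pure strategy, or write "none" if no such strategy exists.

L fails to dominate C at R4 (8<10).
C fails to dominate L at R1 (0<18).
R fails to dominate L at R1 (9<18).
No single strategy dominates all the others.

none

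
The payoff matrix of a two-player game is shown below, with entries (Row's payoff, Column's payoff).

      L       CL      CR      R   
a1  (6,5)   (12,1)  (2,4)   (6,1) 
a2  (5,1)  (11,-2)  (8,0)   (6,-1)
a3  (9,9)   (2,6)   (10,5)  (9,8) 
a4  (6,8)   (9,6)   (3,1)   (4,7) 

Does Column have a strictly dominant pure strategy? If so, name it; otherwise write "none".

L

L vs CL: a1: 5>1, a2: 1>-2, a3: 9>6, a4: 8>6.
L vs CR: a1: 5>4, a2: 1>0, a3: 9>5, a4: 8>1.
L vs R: a1: 5>1, a2: 1>-1, a3: 9>8, a4: 8>7.
L strictly beats every other strategy against every opponent action, so it is strictly dominant.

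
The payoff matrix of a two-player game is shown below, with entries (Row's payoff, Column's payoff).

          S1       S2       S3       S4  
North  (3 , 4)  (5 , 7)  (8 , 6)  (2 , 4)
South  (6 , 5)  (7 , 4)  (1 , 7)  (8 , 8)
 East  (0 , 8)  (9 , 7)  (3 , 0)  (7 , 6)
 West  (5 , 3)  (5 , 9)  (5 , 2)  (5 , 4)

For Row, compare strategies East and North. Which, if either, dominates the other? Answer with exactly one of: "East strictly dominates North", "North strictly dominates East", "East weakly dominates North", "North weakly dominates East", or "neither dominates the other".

East's payoffs vs North's, by Column's action — S1: 0<3, S2: 9>5, S3: 3<8, S4: 7>2.
East does better at S2, S4 but worse at S1, S3; neither strategy dominates the other.

neither dominates the other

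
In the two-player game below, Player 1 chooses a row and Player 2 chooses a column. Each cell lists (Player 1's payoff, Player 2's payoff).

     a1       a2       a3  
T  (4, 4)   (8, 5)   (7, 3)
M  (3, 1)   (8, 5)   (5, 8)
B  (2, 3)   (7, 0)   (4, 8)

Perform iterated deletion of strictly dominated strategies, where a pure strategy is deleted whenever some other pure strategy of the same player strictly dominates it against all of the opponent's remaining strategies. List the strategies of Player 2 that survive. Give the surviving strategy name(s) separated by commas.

a2, a3

For Player 1, T strictly dominates B on the remaining columns (a1: 4>2, a2: 8>7, a3: 7>4); eliminate B.
Player 2's strategy a1 is strictly dominated by a2 (T: 5>4, M: 5>1) and is removed.
Among the remaining strategies, none is strictly dominated by another pure strategy of the same player, so the elimination stops.
Surviving strategies — Player 1: {T, M}; Player 2: {a2, a3}.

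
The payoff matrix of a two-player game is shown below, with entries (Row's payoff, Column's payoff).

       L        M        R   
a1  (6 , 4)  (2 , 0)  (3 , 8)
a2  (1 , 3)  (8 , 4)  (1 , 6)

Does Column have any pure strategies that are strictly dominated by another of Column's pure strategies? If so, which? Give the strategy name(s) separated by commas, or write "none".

L, M

R strictly dominates L — a1: 8>4, a2: 6>3.
M: dominated, since R does at least as well everywhere (a1: 8>0, a2: 6>4).
R is not dominated — it holds its own against L at a1 (8>4); M at a1 (8>0).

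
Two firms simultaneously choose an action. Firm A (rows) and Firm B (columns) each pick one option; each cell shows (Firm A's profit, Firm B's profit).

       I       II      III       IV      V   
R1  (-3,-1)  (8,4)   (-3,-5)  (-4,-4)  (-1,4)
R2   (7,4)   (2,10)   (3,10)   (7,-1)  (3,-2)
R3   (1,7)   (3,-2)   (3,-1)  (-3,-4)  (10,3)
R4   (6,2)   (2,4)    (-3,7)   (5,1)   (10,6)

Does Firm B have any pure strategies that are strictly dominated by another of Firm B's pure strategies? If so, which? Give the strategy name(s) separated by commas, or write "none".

Nothing dominates I: II at R3 (7>-2); III at R1 (-1>-5); IV at R1 (-1>-4); V at R2 (4>-2).
II: no other strategy beats it everywhere (I at R1 (4>-1); III at R1 (4>-5); IV at R1 (4>-4); V at R1 (4=4)).
III is not dominated — it holds its own against I at R2 (10>4); II at R2 (10=10); IV at R2 (10>-1); V at R2 (10>-2).
IV: dominated, since I does at least as well everywhere (R1: -1>-4, R2: 4>-1, R3: 7>-4, R4: 2>1).
Nothing dominates V: I at R1 (4>-1); II at R1 (4=4); III at R1 (4>-5); IV at R1 (4>-4).

IV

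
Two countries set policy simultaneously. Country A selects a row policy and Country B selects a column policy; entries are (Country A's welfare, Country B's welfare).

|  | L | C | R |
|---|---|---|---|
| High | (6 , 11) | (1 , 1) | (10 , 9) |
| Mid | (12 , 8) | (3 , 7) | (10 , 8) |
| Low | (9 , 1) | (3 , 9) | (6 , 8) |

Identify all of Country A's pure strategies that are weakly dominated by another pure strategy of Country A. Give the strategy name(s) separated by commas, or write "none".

High is weakly dominated by Mid (L: 12>6, C: 3>1, R: 10=10).
Mid is not dominated — it holds its own against High at L (12>6); Low at L (12>9).
Low: dominated, since Mid does at least as well everywhere (L: 12>9, C: 3=3, R: 10>6).

High, Low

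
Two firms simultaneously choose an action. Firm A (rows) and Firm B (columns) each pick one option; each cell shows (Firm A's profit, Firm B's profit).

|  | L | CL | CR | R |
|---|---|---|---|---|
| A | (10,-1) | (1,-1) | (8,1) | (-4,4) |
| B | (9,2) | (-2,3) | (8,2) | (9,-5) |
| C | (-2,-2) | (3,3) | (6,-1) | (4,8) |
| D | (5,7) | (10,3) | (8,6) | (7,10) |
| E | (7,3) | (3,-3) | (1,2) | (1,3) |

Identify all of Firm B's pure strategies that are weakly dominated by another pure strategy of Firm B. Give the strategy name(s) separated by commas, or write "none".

L: no other strategy beats it everywhere (CL at D (7>3); CR at D (7>6); R at B (2>-5)).
Nothing dominates CL: L at B (3>2); CR at B (3>2); R at B (3>-5).
Nothing dominates CR: L at A (1>-1); CL at A (1>-1); R at B (2>-5).
R is not dominated — it holds its own against L at A (4>-1); CL at A (4>-1); CR at A (4>1).

none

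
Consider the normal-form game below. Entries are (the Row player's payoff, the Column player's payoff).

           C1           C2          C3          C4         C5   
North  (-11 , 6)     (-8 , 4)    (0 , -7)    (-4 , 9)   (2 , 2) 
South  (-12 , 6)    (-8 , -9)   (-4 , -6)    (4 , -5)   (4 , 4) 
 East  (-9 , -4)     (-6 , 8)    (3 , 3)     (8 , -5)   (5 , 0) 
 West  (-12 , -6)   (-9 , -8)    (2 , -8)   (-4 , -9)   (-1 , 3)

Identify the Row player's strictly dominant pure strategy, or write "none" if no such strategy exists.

East vs North: C1: -9>-11, C2: -6>-8, C3: 3>0, C4: 8>-4, C5: 5>2.
East vs South: C1: -9>-12, C2: -6>-8, C3: 3>-4, C4: 8>4, C5: 5>4.
East vs West: C1: -9>-12, C2: -6>-9, C3: 3>2, C4: 8>-4, C5: 5>-1.
East strictly beats every other strategy against every opponent action, so it is strictly dominant.

East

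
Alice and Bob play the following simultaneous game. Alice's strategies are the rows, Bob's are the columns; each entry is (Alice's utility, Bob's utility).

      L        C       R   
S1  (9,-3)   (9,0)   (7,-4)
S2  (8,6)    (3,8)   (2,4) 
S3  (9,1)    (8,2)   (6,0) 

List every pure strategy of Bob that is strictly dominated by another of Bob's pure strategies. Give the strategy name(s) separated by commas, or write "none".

L is strictly dominated by C (S1: 0>-3, S2: 8>6, S3: 2>1).
Nothing dominates C: L at S1 (0>-3); R at S1 (0>-4).
L strictly dominates R — S1: -3>-4, S2: 6>4, S3: 1>0.

L, R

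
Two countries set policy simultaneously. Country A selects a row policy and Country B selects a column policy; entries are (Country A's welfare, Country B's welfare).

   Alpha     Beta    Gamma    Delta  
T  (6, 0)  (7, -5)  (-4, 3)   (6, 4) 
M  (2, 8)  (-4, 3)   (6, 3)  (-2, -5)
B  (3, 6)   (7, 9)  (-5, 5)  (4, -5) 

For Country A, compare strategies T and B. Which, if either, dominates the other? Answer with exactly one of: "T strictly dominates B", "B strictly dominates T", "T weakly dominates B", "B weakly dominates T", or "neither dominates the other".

T weakly dominates B

T's payoffs vs B's, by Country B's action — Alpha: 6>3, Beta: 7=7, Gamma: -4>-5, Delta: 6>4.
T is at least as good everywhere and strictly better somewhere (tied only at Beta), so T weakly but not strictly dominates B.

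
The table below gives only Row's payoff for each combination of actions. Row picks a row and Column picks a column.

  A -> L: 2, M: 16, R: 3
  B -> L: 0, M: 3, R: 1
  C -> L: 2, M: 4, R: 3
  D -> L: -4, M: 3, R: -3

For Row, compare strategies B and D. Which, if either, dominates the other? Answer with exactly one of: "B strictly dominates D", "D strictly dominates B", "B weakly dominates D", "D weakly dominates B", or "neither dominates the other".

Compare B to D across each choice by Column: L: 0>-4, M: 3=3, R: 1>-3.
B is at least as good everywhere and strictly better somewhere (tied only at M), so B weakly but not strictly dominates D.

B weakly dominates D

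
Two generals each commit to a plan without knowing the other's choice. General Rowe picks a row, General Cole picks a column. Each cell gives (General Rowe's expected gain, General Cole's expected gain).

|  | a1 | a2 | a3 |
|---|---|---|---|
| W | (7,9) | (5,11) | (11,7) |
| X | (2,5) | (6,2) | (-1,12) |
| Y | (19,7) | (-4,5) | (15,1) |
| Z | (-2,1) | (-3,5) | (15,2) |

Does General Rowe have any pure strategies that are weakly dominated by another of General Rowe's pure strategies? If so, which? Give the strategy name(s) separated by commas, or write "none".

W is not dominated — it holds its own against X at a1 (7>2); Y at a2 (5>-4); Z at a1 (7>-2).
X: no other strategy beats it everywhere (W at a2 (6>5); Y at a2 (6>-4); Z at a1 (2>-2)).
Nothing dominates Y: W at a1 (19>7); X at a1 (19>2); Z at a1 (19>-2).
Z is not dominated — it holds its own against W at a3 (15>11); X at a3 (15>-1); Y at a2 (-3>-4).

none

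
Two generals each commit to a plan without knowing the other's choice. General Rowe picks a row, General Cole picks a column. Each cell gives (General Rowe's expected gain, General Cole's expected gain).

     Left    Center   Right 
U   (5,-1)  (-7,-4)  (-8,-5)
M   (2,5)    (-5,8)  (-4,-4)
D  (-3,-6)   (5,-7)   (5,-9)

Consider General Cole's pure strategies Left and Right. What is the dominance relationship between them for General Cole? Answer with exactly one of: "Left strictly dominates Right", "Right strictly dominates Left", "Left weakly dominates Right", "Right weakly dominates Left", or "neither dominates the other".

Left strictly dominates Right

Left's payoffs vs Right's, by General Rowe's action — U: -1>-5, M: 5>-4, D: -6>-9.
Left gives a strictly higher payoff against each choice by General Rowe, so Left strictly dominates Right.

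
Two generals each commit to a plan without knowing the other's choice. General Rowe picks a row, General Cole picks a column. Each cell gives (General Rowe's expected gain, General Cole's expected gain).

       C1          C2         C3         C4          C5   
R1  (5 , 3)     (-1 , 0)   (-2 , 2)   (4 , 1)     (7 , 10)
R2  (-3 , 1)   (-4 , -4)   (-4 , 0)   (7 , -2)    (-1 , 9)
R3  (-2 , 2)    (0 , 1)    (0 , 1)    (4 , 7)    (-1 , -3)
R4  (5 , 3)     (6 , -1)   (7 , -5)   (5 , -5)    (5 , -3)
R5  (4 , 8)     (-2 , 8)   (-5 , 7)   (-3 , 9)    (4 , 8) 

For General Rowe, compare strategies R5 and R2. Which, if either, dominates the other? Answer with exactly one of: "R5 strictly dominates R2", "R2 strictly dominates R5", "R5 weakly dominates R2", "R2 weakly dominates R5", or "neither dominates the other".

Compare R5 to R2 across each opponent action: C1: 4>-3, C2: -2>-4, C3: -5<-4, C4: -3<7, C5: 4>-1.
R5 does better at C1, C2, C5 but worse at C3, C4; neither strategy dominates the other.

neither dominates the other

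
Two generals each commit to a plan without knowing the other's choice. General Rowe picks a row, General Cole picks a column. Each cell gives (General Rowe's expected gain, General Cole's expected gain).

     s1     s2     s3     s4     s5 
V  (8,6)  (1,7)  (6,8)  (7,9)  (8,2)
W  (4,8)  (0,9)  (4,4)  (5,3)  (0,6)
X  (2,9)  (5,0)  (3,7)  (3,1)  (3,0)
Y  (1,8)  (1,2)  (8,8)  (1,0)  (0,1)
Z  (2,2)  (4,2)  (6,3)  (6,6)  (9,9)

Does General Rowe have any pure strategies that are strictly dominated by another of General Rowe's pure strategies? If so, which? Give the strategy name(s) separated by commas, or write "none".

W

Nothing dominates V: W at s1 (8>4); X at s1 (8>2); Y at s1 (8>1); Z at s1 (8>2).
W is strictly dominated by V (s1: 8>4, s2: 1>0, s3: 6>4, s4: 7>5, s5: 8>0).
X: no other strategy beats it everywhere (V at s2 (5>1); W at s2 (5>0); Y at s1 (2>1); Z at s1 (2=2)).
Y: no other strategy beats it everywhere (V at s2 (1=1); W at s2 (1>0); X at s3 (8>3); Z at s3 (8>6)).
Z: no other strategy beats it everywhere (V at s2 (4>1); W at s2 (4>0); X at s1 (2=2); Y at s1 (2>1)).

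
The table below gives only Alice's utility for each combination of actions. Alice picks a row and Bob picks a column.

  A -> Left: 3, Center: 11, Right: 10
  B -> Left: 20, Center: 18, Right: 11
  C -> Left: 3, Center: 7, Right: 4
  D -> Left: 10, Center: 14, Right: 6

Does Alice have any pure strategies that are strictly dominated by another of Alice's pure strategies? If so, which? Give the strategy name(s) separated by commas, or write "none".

A, C, D

B strictly dominates A — Left: 20>3, Center: 18>11, Right: 11>10.
B: no other strategy beats it everywhere (A at Left (20>3); C at Left (20>3); D at Left (20>10)).
C: dominated, since B does at least as well everywhere (Left: 20>3, Center: 18>7, Right: 11>4).
B strictly dominates D — Left: 20>10, Center: 18>14, Right: 11>6.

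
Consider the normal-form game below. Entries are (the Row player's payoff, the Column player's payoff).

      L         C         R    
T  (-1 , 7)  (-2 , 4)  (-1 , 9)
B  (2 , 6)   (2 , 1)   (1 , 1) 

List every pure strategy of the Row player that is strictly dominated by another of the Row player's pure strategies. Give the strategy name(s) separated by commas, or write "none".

T

T is strictly dominated by B (L: 2>-1, C: 2>-2, R: 1>-1).
B is not dominated — it holds its own against T at L (2>-1).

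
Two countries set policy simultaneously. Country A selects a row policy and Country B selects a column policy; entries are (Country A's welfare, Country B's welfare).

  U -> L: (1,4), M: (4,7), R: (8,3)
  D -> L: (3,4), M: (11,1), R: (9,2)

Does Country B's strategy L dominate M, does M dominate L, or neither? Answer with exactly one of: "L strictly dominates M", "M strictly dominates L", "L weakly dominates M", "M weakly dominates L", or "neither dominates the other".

L's payoffs vs M's, by Country A's action — U: 4<7, D: 4>1.
L does better at D but worse at U; neither strategy dominates the other.

neither dominates the other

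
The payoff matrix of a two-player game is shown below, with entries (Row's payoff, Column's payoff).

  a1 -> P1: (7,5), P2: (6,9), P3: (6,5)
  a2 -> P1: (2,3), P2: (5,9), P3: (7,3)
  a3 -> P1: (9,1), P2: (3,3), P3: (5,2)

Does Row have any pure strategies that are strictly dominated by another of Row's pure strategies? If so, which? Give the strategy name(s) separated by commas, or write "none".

a1: no other strategy beats it everywhere (a2 at P1 (7>2); a3 at P2 (6>3)).
a2 is not dominated — it holds its own against a1 at P3 (7>6); a3 at P2 (5>3).
a3: no other strategy beats it everywhere (a1 at P1 (9>7); a2 at P1 (9>2)).

none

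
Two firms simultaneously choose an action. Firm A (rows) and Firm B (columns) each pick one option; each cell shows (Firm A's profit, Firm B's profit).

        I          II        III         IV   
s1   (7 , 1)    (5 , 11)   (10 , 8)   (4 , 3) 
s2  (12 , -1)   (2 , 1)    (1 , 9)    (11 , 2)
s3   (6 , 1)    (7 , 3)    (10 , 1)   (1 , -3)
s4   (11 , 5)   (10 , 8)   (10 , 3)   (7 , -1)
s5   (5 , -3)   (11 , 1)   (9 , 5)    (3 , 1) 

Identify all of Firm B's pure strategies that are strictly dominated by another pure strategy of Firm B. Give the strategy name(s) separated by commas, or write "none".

I, IV

II strictly dominates I — s1: 11>1, s2: 1>-1, s3: 3>1, s4: 8>5, s5: 1>-3.
II: no other strategy beats it everywhere (I at s1 (11>1); III at s1 (11>8); IV at s1 (11>3)).
III: no other strategy beats it everywhere (I at s1 (8>1); II at s2 (9>1); IV at s1 (8>3)).
III strictly dominates IV — s1: 8>3, s2: 9>2, s3: 1>-3, s4: 3>-1, s5: 5>1.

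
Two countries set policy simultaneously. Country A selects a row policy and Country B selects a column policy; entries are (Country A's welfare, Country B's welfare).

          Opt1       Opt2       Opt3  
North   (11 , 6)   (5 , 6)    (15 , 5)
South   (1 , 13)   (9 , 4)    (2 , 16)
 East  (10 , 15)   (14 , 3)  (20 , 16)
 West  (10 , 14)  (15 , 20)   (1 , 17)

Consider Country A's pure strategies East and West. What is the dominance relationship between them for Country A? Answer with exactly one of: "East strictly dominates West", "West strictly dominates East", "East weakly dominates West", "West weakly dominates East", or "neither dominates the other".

East's payoffs vs West's, by Country B's action — Opt1: 10=10, Opt2: 14<15, Opt3: 20>1.
East does better at Opt3 but worse at Opt2; neither strategy dominates the other.

neither dominates the other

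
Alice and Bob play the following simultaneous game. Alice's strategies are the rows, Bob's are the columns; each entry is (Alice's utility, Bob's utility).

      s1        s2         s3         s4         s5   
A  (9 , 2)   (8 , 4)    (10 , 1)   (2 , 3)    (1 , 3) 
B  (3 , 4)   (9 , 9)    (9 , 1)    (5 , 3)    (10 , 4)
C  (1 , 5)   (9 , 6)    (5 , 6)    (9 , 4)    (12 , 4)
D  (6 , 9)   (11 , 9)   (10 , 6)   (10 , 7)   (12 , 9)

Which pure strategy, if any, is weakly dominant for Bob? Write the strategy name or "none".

s2

s2 vs s1: A: 4>2, B: 9>4, C: 6>5, D: 9=9.
s2 vs s3: A: 4>1, B: 9>1, C: 6=6, D: 9>6.
s2 vs s4: A: 4>3, B: 9>3, C: 6>4, D: 9>7.
s2 vs s5: A: 4>3, B: 9>4, C: 6>4, D: 9=9.
s2 is at least as good as every other strategy against every opponent action, so it is weakly dominant.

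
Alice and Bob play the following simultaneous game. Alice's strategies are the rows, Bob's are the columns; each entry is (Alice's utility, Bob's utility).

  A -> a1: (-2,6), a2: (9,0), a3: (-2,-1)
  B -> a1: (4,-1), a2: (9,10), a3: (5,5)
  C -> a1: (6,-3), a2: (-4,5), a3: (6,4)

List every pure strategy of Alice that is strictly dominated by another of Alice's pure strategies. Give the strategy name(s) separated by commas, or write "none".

none

A: no other strategy beats it everywhere (B at a2 (9=9); C at a2 (9>-4)).
Nothing dominates B: A at a1 (4>-2); C at a2 (9>-4).
C: no other strategy beats it everywhere (A at a1 (6>-2); B at a1 (6>4)).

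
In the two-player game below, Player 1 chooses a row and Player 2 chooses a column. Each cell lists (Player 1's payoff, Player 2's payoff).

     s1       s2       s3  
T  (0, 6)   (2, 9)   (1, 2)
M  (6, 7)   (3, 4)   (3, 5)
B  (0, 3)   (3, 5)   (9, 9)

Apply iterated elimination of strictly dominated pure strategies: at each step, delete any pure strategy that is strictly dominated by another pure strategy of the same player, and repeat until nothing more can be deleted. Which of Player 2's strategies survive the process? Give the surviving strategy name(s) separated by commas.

Player 1's strategy T is strictly dominated by M (s1: 6>0, s2: 3>2, s3: 3>1) and is removed.
Column s2 is eliminated: s3 beats it against every remaining row (M: 5>4, B: 9>5).
Among the remaining strategies, none is strictly dominated by another pure strategy of the same player, so the elimination stops.
Surviving strategies — Player 1: {M, B}; Player 2: {s1, s3}.

s1, s3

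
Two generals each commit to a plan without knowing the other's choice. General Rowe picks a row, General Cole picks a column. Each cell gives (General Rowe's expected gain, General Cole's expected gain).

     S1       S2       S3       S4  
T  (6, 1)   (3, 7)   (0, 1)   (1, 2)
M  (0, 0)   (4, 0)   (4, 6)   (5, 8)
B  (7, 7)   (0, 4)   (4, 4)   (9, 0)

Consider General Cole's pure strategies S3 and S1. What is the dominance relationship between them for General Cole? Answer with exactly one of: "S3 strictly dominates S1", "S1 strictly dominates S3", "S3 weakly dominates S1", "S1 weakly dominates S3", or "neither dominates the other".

neither dominates the other

Compare S3 to S1 across every action of General Rowe: T: 1=1, M: 6>0, B: 4<7.
S3 does better at M but worse at B; neither strategy dominates the other.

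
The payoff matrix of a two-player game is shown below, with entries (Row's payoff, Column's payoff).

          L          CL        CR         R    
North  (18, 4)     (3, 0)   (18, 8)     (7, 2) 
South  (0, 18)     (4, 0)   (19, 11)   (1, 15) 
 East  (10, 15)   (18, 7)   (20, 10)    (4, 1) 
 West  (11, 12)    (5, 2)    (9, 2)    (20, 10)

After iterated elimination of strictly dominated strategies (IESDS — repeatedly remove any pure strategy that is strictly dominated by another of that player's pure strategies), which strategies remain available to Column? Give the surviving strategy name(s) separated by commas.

For Row, East strictly dominates South on the remaining columns (L: 10>0, CL: 18>4, CR: 20>19, R: 4>1); eliminate South.
For Column, L strictly dominates CL on the remaining rows (North: 4>0, East: 15>7, West: 12>2); eliminate CL.
For Column, L strictly dominates R on the remaining rows (North: 4>2, East: 15>1, West: 12>10); eliminate R.
Row West is eliminated: North beats it against every remaining column (L: 18>11, CR: 18>9).
Among the remaining strategies, none is strictly dominated by another pure strategy of the same player, so the elimination stops.
Surviving strategies — Row: {North, East}; Column: {L, CR}.

L, CR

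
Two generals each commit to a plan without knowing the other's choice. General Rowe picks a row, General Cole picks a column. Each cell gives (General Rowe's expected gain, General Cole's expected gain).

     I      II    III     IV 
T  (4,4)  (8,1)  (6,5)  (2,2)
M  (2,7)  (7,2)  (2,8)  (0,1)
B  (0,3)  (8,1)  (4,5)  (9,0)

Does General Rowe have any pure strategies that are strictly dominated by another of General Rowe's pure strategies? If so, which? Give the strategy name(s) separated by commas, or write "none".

Nothing dominates T: M at I (4>2); B at I (4>0).
M is strictly dominated by T (I: 4>2, II: 8>7, III: 6>2, IV: 2>0).
B: no other strategy beats it everywhere (T at II (8=8); M at II (8>7)).

M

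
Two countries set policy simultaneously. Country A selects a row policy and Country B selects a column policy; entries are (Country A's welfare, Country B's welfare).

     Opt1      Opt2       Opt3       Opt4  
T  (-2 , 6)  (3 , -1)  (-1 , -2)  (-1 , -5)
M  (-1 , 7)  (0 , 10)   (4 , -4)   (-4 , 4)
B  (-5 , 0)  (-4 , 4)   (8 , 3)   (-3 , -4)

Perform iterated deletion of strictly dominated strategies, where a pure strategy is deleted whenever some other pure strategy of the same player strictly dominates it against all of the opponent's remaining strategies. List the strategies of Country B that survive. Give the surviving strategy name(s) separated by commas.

Opt1, Opt2

For Country B, Opt2 strictly dominates Opt3 on the remaining rows (T: -1>-2, M: 10>-4, B: 4>3); eliminate Opt3.
Row B is eliminated: T beats it against every remaining column (Opt1: -2>-5, Opt2: 3>-4, Opt4: -1>-3).
For Country B, Opt1 strictly dominates Opt4 on the remaining rows (T: 6>-5, M: 7>4); eliminate Opt4.
Among the remaining strategies, none is strictly dominated by another pure strategy of the same player, so the elimination stops.
Surviving strategies — Country A: {T, M}; Country B: {Opt1, Opt2}.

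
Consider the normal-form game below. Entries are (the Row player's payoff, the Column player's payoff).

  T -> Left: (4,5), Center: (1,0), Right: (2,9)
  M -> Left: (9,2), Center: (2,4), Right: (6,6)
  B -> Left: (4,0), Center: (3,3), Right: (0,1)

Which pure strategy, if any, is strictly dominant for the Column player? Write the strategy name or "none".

none

Left fails to dominate Center at M (2<4).
Center fails to dominate Left at T (0<5).
Right fails to dominate Center at B (1<3).
No single strategy dominates all the others.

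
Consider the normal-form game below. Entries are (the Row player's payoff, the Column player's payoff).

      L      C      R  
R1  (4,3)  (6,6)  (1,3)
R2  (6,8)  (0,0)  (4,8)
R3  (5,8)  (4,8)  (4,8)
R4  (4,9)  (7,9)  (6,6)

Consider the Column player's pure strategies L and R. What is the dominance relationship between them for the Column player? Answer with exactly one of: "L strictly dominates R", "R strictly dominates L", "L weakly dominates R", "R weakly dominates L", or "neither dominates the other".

Compare L to R across each choice by the Row player: R1: 3=3, R2: 8=8, R3: 8=8, R4: 9>6.
L is at least as good everywhere and strictly better somewhere (tied only at R1, R2, R3), so L weakly but not strictly dominates R.

L weakly dominates R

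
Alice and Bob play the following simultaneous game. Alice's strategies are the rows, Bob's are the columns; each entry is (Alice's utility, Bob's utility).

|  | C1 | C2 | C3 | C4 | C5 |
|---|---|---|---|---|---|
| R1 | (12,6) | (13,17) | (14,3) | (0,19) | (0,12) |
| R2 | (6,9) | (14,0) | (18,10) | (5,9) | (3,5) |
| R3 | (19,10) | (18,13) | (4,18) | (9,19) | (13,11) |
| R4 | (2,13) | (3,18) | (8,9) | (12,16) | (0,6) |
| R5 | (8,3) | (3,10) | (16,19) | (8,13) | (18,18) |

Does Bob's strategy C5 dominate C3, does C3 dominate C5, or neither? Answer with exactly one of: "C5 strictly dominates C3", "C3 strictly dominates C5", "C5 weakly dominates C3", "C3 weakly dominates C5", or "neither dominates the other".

neither dominates the other

C5's payoffs vs C3's, by Alice's action — R1: 12>3, R2: 5<10, R3: 11<18, R4: 6<9, R5: 18<19.
C5 does better at R1 but worse at R2, R3, R4, R5; neither strategy dominates the other.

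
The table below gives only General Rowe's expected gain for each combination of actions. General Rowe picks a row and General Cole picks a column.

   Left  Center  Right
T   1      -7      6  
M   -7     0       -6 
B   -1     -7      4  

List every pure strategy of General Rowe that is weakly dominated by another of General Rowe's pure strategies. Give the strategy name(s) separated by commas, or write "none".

B

T: no other strategy beats it everywhere (M at Left (1>-7); B at Left (1>-1)).
M: no other strategy beats it everywhere (T at Center (0>-7); B at Center (0>-7)).
T weakly dominates B — Left: 1>-1, Center: -7=-7, Right: 6>4.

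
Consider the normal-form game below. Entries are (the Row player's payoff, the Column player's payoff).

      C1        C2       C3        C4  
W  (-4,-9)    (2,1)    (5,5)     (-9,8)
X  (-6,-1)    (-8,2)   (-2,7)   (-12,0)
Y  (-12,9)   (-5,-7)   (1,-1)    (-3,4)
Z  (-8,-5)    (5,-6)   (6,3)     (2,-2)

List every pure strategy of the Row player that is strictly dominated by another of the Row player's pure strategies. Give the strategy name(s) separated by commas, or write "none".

X, Y

Nothing dominates W: X at C1 (-4>-6); Y at C1 (-4>-12); Z at C1 (-4>-8).
X: dominated, since W does at least as well everywhere (C1: -4>-6, C2: 2>-8, C3: 5>-2, C4: -9>-12).
Y is strictly dominated by Z (C1: -8>-12, C2: 5>-5, C3: 6>1, C4: 2>-3).
Z is not dominated — it holds its own against W at C2 (5>2); X at C2 (5>-8); Y at C1 (-8>-12).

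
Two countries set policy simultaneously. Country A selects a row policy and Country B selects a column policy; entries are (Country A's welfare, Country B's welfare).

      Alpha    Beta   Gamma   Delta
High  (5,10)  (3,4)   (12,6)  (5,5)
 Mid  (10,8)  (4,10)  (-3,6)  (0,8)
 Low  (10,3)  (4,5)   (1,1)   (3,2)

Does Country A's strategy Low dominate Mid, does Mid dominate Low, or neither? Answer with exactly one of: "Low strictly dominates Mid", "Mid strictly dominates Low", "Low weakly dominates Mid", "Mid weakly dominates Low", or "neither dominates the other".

Low weakly dominates Mid

Compare Low to Mid across each choice by Country B: Alpha: 10=10, Beta: 4=4, Gamma: 1>-3, Delta: 3>0.
Low is at least as good everywhere and strictly better somewhere (tied only at Alpha, Beta), so Low weakly but not strictly dominates Mid.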